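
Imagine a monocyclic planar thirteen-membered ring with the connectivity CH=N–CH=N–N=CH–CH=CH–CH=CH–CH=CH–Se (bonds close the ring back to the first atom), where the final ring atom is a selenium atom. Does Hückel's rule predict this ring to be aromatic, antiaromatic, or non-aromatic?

Aromatic

All ring atoms are sp² and supply a p orbital to the ring (every atom in a ring double bond is sp² and brings one electron to the p orbital; each sp² =N– keeps its lone pair in-plane and puts one electron into the π system; the selenium donates one lone pair from its p orbital); the conjugation is uninterrupted.
Counting π electrons: 6 × 2 = 12 from the double-bond units + 2 from the Se atom = 14.
14 = 4(3) + 2, which satisfies Hückel's 4n+2 rule.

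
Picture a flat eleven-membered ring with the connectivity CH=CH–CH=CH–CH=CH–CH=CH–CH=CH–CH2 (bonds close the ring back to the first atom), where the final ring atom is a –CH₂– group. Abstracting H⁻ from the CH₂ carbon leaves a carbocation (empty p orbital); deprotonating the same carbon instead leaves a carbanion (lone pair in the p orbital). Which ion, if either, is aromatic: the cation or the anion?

The cation

Both ions have a continuous loop of p orbitals — each ring atom is sp².
Cation: 5 × 2 + 0 = 10 π electrons → 4(2)+2, aromatic.
Anion: 5 × 2 + 2 = 12 π electrons → 4(3), antiaromatic.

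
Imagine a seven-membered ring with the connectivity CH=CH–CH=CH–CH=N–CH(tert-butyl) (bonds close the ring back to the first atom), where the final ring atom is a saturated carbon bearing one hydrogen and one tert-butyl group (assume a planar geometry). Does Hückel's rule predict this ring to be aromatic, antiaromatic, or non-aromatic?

Non-aromatic

At the CH(tert-butyl) position, that saturated carbon is sp³ and has no p orbital in the ring π system; the ring's p-orbital overlap is broken there.
A ring that is not fully conjugated cannot be aromatic or antiaromatic regardless of its π-electron count.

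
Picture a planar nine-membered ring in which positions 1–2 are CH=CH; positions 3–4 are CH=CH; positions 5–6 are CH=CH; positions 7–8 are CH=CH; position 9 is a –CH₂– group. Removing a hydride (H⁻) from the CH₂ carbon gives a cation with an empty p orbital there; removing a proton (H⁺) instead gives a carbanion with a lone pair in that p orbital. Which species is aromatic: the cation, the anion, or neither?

Both ions have a continuous loop of p orbitals — each ring atom is sp².
Cation: 4 × 2 + 0 = 8 π electrons → 4(2), antiaromatic.
Anion: 4 × 2 + 2 = 10 π electrons → 4(2)+2, aromatic.

The anion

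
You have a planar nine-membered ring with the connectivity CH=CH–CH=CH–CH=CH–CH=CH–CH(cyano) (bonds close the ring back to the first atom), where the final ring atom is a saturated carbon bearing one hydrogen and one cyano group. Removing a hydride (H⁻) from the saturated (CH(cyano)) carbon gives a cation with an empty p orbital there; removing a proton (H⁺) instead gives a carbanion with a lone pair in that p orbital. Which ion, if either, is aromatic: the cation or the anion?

In either ion the ring is fully conjugated: every atom, including the new sp² carbon, supplies a p orbital.
Cation: 4 × 2 + 0 = 8 π electrons → 4(2), antiaromatic.
Anion: 4 × 2 + 2 = 10 π electrons → 4(2)+2, aromatic.

The anion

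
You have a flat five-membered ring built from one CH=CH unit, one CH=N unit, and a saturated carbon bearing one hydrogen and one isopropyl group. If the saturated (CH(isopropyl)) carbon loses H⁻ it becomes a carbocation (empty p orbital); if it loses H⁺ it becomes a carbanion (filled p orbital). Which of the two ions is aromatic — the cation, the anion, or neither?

The anion

In either ion the ring is fully conjugated: every atom, including the new sp² carbon, supplies a p orbital.
Cation: 2 × 2 + 0 = 4 π electrons → 4(1), antiaromatic.
Anion: 2 × 2 + 2 = 6 π electrons → 4(1)+2, aromatic.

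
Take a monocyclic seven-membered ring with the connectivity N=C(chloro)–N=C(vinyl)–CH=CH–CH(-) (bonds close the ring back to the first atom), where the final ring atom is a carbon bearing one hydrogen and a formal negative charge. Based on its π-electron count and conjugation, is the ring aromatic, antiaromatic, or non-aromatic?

Check conjugation: each doubly-bonded ring atom is sp² with one p-orbital electron; the doubly-bonded nitrogens are pyridine-type — their lone pairs lie in the ring plane, leaving one electron in the p orbital; the carbanion's lone pair occupies the p orbital — every position has a p orbital, so the cyclic π system is continuous.
Counting π electrons: 3 × 2 = 6 from the double-bond units + 2 from the CH(-) atom = 8.
A 4n π count (8, n = 2) in a planar conjugated ring means antiaromatic.

Antiaromatic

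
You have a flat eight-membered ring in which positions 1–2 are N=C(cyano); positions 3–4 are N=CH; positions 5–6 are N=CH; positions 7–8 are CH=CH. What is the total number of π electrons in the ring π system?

The p orbitals form a continuous loop: the double-bond atoms are sp², each contributing one p electron; each sp² =N– keeps its lone pair in-plane and puts one electron into the π system. The ring is fully conjugated.
Tallying contributions gives 4 × 2 = 8 from the 4 double-bond units.

8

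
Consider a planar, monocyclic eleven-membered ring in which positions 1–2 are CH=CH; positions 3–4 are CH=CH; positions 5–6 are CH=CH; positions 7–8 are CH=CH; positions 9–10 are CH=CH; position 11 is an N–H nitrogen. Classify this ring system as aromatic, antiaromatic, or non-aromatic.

Every ring atom contributes a p orbital perpendicular to the ring (the double-bond atoms are sp², each contributing one p electron; the pyrrole-type nitrogen donates its lone pair from the p orbital), so the π system is cyclic and fully conjugated.
Counting π electrons: 5 × 2 = 10 from the double-bond units + 2 from the NH atom = 12.
12 = 4(3); a planar, fully conjugated 4n system is antiaromatic.

Antiaromatic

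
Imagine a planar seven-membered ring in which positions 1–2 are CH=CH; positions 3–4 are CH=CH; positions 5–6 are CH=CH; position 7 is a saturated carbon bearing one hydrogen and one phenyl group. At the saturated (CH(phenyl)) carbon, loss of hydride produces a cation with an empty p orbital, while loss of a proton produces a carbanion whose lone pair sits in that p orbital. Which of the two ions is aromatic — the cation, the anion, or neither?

Both ions have a continuous loop of p orbitals — each ring atom is sp².
Cation: 3 × 2 + 0 = 6 π electrons → 4(1)+2, aromatic.
Anion: 3 × 2 + 2 = 8 π electrons → 4(2), antiaromatic.

The cation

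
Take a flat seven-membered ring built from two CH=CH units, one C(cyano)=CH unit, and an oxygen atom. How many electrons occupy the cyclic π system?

The p orbitals form a continuous loop: the double-bond atoms are sp², each contributing one p electron; the oxygen donates one lone pair from its p orbital. The ring is fully conjugated.
π-electron count: 3 × 2 = 6 from the double-bond units + 2 from the O atom = 8.

8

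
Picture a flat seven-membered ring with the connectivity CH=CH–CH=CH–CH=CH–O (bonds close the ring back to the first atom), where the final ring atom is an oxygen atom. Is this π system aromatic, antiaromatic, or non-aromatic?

Antiaromatic

Every ring atom contributes a p orbital perpendicular to the ring (every atom in a ring double bond is sp² and brings one electron to the p orbital; the oxygen donates one lone pair from its p orbital), so the π system is cyclic and fully conjugated.
Adding the contributions, 3 × 2 = 6 from the double-bond units + 2 from the O atom = 8.
With 8 = 4·2 π electrons, Hückel's rule classifies the planar ring as antiaromatic.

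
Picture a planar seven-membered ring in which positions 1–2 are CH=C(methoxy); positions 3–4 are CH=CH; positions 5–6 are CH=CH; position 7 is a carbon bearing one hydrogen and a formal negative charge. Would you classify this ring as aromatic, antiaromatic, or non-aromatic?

The p orbitals form a continuous loop: each doubly-bonded ring atom is sp² with one p-orbital electron; the carbanion's lone pair occupies the p orbital. The ring is fully conjugated.
Adding the contributions, 3 × 2 = 6 from the double-bond units + 2 from the CH(-) atom = 8.
8 = 4(2); a planar, fully conjugated 4n system is antiaromatic.

Antiaromatic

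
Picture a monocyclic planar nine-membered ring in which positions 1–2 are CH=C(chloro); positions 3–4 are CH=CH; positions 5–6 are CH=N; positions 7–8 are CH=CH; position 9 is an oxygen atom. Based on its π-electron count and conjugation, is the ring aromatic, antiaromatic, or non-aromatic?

Aromatic

Check conjugation: every atom in a ring double bond is sp² and brings one electron to the p orbital; each =N– nitrogen is pyridine-type (lone pair in the sp² plane, one electron in the p orbital); the oxygen donates one lone pair from its p orbital — every position has a p orbital, so the cyclic π system is continuous.
Tallying contributions gives 4 × 2 = 8 from the double-bond units + 2 from the O atom = 10.
That gives a 4n+2 count (10, n = 2).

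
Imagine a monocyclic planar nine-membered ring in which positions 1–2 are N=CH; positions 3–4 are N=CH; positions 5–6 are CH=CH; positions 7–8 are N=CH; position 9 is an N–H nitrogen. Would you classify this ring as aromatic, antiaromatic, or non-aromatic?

Aromatic

Every ring atom contributes a p orbital perpendicular to the ring (each doubly-bonded ring atom is sp² with one p-orbital electron; each =N– nitrogen is pyridine-type (lone pair in the sp² plane, one electron in the p orbital); the pyrrole-type nitrogen donates its lone pair from the p orbital), so the π system is cyclic and fully conjugated.
Tallying contributions gives 4 × 2 = 8 from the double-bond units + 2 from the NH atom = 10.
10 = 4(2) + 2, which satisfies Hückel's 4n+2 rule.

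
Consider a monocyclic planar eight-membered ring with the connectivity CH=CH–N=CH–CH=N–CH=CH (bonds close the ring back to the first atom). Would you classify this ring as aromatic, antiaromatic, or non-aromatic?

Check conjugation: every atom in a ring double bond is sp² and brings one electron to the p orbital; each =N– nitrogen is pyridine-type (lone pair in the sp² plane, one electron in the p orbital) — every position has a p orbital, so the cyclic π system is continuous.
Adding the contributions, 4 × 2 = 8 from the 4 double-bond units.
8 is a 4n count (n = 2), so the planar conjugated ring is antiaromatic.

Antiaromatic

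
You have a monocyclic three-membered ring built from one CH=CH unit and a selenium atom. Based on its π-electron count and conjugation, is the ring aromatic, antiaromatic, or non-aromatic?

All ring atoms are sp² and supply a p orbital to the ring (every atom in a ring double bond is sp² and brings one electron to the p orbital; the selenium donates one lone pair from its p orbital); the conjugation is uninterrupted.
Counting π electrons: 1 × 2 = 2 from the double-bond unit + 2 from the Se atom = 4.
4 is a 4n count (n = 1), so the planar conjugated ring is antiaromatic.

Antiaromatic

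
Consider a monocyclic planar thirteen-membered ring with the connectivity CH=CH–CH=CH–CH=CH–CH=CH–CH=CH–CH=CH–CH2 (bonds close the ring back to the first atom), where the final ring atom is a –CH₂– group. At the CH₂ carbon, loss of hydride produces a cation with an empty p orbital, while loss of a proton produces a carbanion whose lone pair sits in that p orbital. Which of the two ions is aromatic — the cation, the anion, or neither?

Once that carbon is sp², every ring atom has a p orbital and both ions are fully conjugated.
Cation: 6 × 2 + 0 = 12 π electrons → 4(3), antiaromatic.
Anion: 6 × 2 + 2 = 14 π electrons → 4(3)+2, aromatic.

The anion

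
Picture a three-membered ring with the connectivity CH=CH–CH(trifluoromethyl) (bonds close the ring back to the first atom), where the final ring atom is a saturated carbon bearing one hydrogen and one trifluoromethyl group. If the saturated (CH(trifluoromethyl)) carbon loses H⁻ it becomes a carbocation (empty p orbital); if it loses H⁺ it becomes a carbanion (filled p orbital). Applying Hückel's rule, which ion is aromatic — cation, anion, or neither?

The cation

In either ion the ring is fully conjugated: every atom, including the new sp² carbon, supplies a p orbital.
Cation: 1 × 2 + 0 = 2 π electrons → 4(0)+2, aromatic.
Anion: 1 × 2 + 2 = 4 π electrons → 4(1), antiaromatic.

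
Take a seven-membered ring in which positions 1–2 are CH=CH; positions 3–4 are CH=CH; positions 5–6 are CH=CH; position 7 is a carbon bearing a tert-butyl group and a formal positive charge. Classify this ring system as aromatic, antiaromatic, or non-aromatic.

The p orbitals form a continuous loop: every atom in a ring double bond is sp² and brings one electron to the p orbital; the carbocation has an empty p orbital. The ring is fully conjugated.
Adding the contributions, 3 × 2 = 6 from the double-bond units + 0 from the C(tert-butyl)(+) atom = 6.
6 = 4(1) + 2, which satisfies Hückel's 4n+2 rule.

Aromatic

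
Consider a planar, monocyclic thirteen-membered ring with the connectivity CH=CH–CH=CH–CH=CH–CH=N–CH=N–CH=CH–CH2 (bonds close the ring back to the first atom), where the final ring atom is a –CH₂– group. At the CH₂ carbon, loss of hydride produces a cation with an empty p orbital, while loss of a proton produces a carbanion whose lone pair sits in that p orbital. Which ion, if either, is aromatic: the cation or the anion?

In both ions every ring atom is sp² and contributes a p orbital, so both rings are fully conjugated.
Cation: 6 × 2 + 0 = 12 π electrons → 4(3), antiaromatic.
Anion: 6 × 2 + 2 = 14 π electrons → 4(3)+2, aromatic.

The anion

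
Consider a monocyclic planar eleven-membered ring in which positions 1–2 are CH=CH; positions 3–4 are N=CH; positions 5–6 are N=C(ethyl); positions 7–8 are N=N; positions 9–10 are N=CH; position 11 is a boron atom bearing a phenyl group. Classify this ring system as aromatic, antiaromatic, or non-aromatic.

Every ring atom contributes a p orbital perpendicular to the ring (every atom in a ring double bond is sp² and brings one electron to the p orbital; the doubly-bonded nitrogens are pyridine-type — their lone pairs lie in the ring plane, leaving one electron in the p orbital; the boron has an empty p orbital), so the π system is cyclic and fully conjugated.
Tallying contributions gives 5 × 2 = 10 from the double-bond units + 0 from the B(phenyl) atom = 10.
That gives a 4n+2 count (10, n = 2).

Aromatic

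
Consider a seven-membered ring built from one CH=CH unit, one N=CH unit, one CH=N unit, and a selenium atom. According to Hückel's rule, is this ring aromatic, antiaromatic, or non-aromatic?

Antiaromatic

The p orbitals form a continuous loop: every atom in a ring double bond is sp² and brings one electron to the p orbital; the doubly-bonded nitrogens are pyridine-type — their lone pairs lie in the ring plane, leaving one electron in the p orbital; the selenium donates one lone pair from its p orbital. The ring is fully conjugated.
π-electron count: 3 × 2 = 6 from the double-bond units + 2 from the Se atom = 8.
8 = 4(2); a planar, fully conjugated 4n system is antiaromatic.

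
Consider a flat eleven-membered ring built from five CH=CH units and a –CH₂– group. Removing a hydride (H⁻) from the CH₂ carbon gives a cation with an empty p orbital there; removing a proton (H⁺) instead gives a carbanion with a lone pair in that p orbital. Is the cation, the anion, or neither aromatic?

In either ion the ring is fully conjugated: every atom, including the new sp² carbon, supplies a p orbital.
Cation: 5 × 2 + 0 = 10 π electrons → 4(2)+2, aromatic.
Anion: 5 × 2 + 2 = 12 π electrons → 4(3), antiaromatic.

The cation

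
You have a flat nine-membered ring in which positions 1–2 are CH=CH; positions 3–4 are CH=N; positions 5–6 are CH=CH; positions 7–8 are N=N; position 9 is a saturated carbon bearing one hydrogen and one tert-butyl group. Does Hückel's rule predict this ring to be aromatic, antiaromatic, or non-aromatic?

Non-aromatic

Because that saturated carbon is sp³ and has no p orbital in the ring π system at the CH(tert-butyl) position, the π system cannot extend all the way around the ring.
Broken conjugation rules out both aromaticity and antiaromaticity.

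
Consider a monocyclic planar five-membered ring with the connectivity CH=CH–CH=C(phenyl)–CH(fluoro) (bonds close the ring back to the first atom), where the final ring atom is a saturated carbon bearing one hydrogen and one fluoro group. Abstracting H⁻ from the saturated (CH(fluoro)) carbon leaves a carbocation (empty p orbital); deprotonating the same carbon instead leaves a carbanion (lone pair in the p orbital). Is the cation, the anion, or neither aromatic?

Once that carbon is sp², every ring atom has a p orbital and both ions are fully conjugated.
Cation: 2 × 2 + 0 = 4 π electrons → 4(1), antiaromatic.
Anion: 2 × 2 + 2 = 6 π electrons → 4(1)+2, aromatic.

The anion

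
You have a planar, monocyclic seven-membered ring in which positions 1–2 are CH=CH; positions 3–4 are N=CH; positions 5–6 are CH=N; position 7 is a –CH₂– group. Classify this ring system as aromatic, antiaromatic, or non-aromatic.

At the CH2 position, the tetrahedral CH₂ carbon is sp³ and has no p orbital in the ring π system; the ring's p-orbital overlap is broken there.
Broken conjugation rules out both aromaticity and antiaromaticity.

Non-aromatic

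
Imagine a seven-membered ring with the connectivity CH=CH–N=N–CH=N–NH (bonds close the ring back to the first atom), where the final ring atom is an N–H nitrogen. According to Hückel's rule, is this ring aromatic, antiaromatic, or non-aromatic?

Antiaromatic

Every ring atom contributes a p orbital perpendicular to the ring (the double-bond atoms are sp², each contributing one p electron; each =N– nitrogen is pyridine-type (lone pair in the sp² plane, one electron in the p orbital); the pyrrole-type nitrogen donates its lone pair from the p orbital), so the π system is cyclic and fully conjugated.
Counting π electrons: 3 × 2 = 6 from the double-bond units + 2 from the NH atom = 8.
A 4n π count (8, n = 2) in a planar conjugated ring means antiaromatic.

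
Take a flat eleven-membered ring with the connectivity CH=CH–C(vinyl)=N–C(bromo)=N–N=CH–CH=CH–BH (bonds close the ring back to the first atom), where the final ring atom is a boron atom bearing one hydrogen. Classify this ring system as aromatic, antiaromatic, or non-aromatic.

Aromatic

All ring atoms are sp² and supply a p orbital to the ring (every atom in a ring double bond is sp² and brings one electron to the p orbital; each =N– nitrogen is pyridine-type (lone pair in the sp² plane, one electron in the p orbital); the boron has an empty p orbital); the conjugation is uninterrupted.
π-electron count: 5 × 2 = 10 from the double-bond units + 0 from the BH atom = 10.
That gives a 4n+2 count (10, n = 2).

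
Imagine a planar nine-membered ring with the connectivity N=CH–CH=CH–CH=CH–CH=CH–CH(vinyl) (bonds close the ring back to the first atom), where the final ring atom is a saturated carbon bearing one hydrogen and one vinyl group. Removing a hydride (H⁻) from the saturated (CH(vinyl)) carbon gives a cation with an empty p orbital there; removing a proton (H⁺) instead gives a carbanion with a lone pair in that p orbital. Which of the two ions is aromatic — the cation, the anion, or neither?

The anion

Both ions have a continuous loop of p orbitals — each ring atom is sp².
Cation: 4 × 2 + 0 = 8 π electrons → 4(2), antiaromatic.
Anion: 4 × 2 + 2 = 10 π electrons → 4(2)+2, aromatic.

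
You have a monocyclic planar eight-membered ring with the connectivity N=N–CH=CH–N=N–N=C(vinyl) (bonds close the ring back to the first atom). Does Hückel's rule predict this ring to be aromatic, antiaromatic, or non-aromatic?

Antiaromatic

Check conjugation: each doubly-bonded ring atom is sp² with one p-orbital electron; each =N– nitrogen is pyridine-type (lone pair in the sp² plane, one electron in the p orbital) — every position has a p orbital, so the cyclic π system is continuous.
π-electron count: 4 × 2 = 8 from the 4 double-bond units.
8 is a 4n count (n = 2), so the planar conjugated ring is antiaromatic.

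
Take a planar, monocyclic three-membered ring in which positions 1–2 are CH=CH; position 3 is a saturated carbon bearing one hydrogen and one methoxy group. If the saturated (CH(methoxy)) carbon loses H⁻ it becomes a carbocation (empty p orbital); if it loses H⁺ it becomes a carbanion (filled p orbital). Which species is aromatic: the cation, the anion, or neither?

The cation

Both ions have a continuous loop of p orbitals — each ring atom is sp².
Cation: 1 × 2 + 0 = 2 π electrons → 4(0)+2, aromatic.
Anion: 1 × 2 + 2 = 4 π electrons → 4(1), antiaromatic.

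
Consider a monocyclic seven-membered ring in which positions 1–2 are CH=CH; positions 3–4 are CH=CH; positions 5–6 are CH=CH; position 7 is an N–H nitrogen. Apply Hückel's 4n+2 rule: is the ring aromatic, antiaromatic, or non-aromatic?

Check conjugation: every atom in a ring double bond is sp² and brings one electron to the p orbital; the pyrrole-type nitrogen donates its lone pair from the p orbital — every position has a p orbital, so the cyclic π system is continuous.
Adding the contributions, 3 × 2 = 6 from the double-bond units + 2 from the NH atom = 8.
8 is a 4n count (n = 2), so the planar conjugated ring is antiaromatic.

Antiaromatic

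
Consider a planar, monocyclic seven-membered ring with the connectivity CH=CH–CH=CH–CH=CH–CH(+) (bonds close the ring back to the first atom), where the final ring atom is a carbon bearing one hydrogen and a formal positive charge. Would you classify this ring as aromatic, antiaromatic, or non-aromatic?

Every ring atom contributes a p orbital perpendicular to the ring (the double-bond atoms are sp², each contributing one p electron; the carbocation has an empty p orbital), so the π system is cyclic and fully conjugated.
π-electron count: 3 × 2 = 6 from the double-bond units + 0 from the CH(+) atom = 6.
Since 6 = 4·1 + 2, the ring meets the 4n+2 criterion.

Aromatic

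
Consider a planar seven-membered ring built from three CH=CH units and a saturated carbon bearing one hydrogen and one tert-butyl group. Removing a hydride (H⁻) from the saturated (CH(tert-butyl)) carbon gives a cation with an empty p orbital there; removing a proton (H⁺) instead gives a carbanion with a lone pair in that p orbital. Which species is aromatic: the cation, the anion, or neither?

Once that carbon is sp², every ring atom has a p orbital and both ions are fully conjugated.
Cation: 3 × 2 + 0 = 6 π electrons → 4(1)+2, aromatic.
Anion: 3 × 2 + 2 = 8 π electrons → 4(2), antiaromatic.

The cation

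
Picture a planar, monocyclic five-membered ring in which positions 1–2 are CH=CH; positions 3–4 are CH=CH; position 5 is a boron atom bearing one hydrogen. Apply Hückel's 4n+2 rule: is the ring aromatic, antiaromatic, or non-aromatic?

Antiaromatic

Check conjugation: the double-bond atoms are sp², each contributing one p electron; the boron has an empty p orbital — every position has a p orbital, so the cyclic π system is continuous.
Adding the contributions, 2 × 2 = 4 from the double-bond units + 0 from the BH atom = 4.
4 = 4(1); a planar, fully conjugated 4n system is antiaromatic.
(The species described is borole.)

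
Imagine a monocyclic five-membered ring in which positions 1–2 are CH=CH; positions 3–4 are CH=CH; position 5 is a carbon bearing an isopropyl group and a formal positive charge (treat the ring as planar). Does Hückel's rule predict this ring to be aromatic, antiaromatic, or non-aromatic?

Antiaromatic

The p orbitals form a continuous loop: each doubly-bonded ring atom is sp² with one p-orbital electron; the carbocation has an empty p orbital. The ring is fully conjugated.
Counting π electrons: 2 × 2 = 4 from the double-bond units + 0 from the C(isopropyl)(+) atom = 4.
With 4 = 4·1 π electrons, Hückel's rule classifies the planar ring as antiaromatic.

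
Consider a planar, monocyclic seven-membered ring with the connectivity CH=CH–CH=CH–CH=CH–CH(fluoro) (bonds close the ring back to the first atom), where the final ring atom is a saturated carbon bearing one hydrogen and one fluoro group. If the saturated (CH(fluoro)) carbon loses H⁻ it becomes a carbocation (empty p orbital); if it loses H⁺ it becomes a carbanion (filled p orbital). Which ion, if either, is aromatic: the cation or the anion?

Both ions have a continuous loop of p orbitals — each ring atom is sp².
Cation: 3 × 2 + 0 = 6 π electrons → 4(1)+2, aromatic.
Anion: 3 × 2 + 2 = 8 π electrons → 4(2), antiaromatic.

The cation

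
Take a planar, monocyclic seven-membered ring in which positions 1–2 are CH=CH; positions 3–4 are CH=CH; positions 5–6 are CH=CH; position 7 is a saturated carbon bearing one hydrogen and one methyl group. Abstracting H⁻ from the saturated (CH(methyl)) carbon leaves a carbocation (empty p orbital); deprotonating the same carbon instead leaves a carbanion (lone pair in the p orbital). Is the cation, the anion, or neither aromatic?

The cation

In both ions every ring atom is sp² and contributes a p orbital, so both rings are fully conjugated.
Cation: 3 × 2 + 0 = 6 π electrons → 4(1)+2, aromatic.
Anion: 3 × 2 + 2 = 8 π electrons → 4(2), antiaromatic.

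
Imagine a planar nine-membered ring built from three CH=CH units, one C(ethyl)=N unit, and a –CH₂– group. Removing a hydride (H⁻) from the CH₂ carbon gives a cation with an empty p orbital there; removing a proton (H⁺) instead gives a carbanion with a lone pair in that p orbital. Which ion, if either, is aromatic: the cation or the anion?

The anion

In either ion the ring is fully conjugated: every atom, including the new sp² carbon, supplies a p orbital.
Cation: 4 × 2 + 0 = 8 π electrons → 4(2), antiaromatic.
Anion: 4 × 2 + 2 = 10 π electrons → 4(2)+2, aromatic.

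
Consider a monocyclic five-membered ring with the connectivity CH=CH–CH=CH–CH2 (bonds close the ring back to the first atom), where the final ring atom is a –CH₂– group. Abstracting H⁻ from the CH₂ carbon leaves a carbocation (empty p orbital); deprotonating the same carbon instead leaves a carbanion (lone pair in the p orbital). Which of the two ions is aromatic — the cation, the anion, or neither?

Both ions have a continuous loop of p orbitals — each ring atom is sp².
Cation: 2 × 2 + 0 = 4 π electrons → 4(1), antiaromatic.
Anion: 2 × 2 + 2 = 6 π electrons → 4(1)+2, aromatic.

The anion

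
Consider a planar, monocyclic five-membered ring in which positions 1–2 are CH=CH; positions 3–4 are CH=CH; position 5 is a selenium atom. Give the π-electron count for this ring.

Every ring atom contributes a p orbital perpendicular to the ring (the double-bond atoms are sp², each contributing one p electron; the selenium donates one lone pair from its p orbital), so the π system is cyclic and fully conjugated.
Adding the contributions, 2 × 2 = 4 from the double-bond units + 2 from the Se atom = 6.
(This ring is selenophene.)

6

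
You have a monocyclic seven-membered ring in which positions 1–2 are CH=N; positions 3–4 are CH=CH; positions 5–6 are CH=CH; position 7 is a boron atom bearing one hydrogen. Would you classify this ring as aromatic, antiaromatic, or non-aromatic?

Every ring atom contributes a p orbital perpendicular to the ring (every atom in a ring double bond is sp² and brings one electron to the p orbital; each =N– nitrogen is pyridine-type (lone pair in the sp² plane, one electron in the p orbital); the boron has an empty p orbital), so the π system is cyclic and fully conjugated.
π-electron count: 3 × 2 = 6 from the double-bond units + 0 from the BH atom = 6.
With 6 π electrons (n = 1), the Hückel 4n+2 condition holds.

Aromatic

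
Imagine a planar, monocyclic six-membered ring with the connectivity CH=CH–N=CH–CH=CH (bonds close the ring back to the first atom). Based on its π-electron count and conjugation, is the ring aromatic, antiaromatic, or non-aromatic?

Aromatic

Every ring atom contributes a p orbital perpendicular to the ring (each doubly-bonded ring atom is sp² with one p-orbital electron; each =N– nitrogen is pyridine-type (lone pair in the sp² plane, one electron in the p orbital)), so the π system is cyclic and fully conjugated.
Counting π electrons: 3 × 2 = 6 from the 3 double-bond units.
6 = 4(1) + 2, which satisfies Hückel's 4n+2 rule.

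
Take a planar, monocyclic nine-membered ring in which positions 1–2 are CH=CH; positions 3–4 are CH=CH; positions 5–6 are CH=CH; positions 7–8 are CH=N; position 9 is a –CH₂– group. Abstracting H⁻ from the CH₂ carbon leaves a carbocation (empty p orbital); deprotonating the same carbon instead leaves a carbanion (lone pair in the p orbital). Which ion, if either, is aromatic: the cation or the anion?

In either ion the ring is fully conjugated: every atom, including the new sp² carbon, supplies a p orbital.
Cation: 4 × 2 + 0 = 8 π electrons → 4(2), antiaromatic.
Anion: 4 × 2 + 2 = 10 π electrons → 4(2)+2, aromatic.

The anion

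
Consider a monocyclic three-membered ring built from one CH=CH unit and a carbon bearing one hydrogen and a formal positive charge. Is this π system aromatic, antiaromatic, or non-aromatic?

All ring atoms are sp² and supply a p orbital to the ring (the double-bond atoms are sp², each contributing one p electron; the carbocation has an empty p orbital); the conjugation is uninterrupted.
π-electron count: 1 × 2 = 2 from the double-bond unit + 0 from the CH(+) atom = 2.
With 2 π electrons (n = 0), the Hückel 4n+2 condition holds.

Aromatic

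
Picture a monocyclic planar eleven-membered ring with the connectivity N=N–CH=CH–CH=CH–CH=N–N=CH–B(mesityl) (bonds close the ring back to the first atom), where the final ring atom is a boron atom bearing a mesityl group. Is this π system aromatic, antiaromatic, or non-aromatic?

The p orbitals form a continuous loop: each doubly-bonded ring atom is sp² with one p-orbital electron; each sp² =N– keeps its lone pair in-plane and puts one electron into the π system; the boron has an empty p orbital. The ring is fully conjugated.
π-electron count: 5 × 2 = 10 from the double-bond units + 0 from the B(mesityl) atom = 10.
With 10 π electrons (n = 2), the Hückel 4n+2 condition holds.

Aromatic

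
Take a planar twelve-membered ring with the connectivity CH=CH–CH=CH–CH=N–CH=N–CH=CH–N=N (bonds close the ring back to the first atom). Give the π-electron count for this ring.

Check conjugation: each doubly-bonded ring atom is sp² with one p-orbital electron; each =N– nitrogen is pyridine-type (lone pair in the sp² plane, one electron in the p orbital) — every position has a p orbital, so the cyclic π system is continuous.
Adding the contributions, 6 × 2 = 12 from the 6 double-bond units.

12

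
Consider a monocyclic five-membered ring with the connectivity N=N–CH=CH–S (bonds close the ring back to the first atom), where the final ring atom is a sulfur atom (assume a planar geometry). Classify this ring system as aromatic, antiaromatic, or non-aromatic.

Check conjugation: each doubly-bonded ring atom is sp² with one p-orbital electron; the doubly-bonded nitrogens are pyridine-type — their lone pairs lie in the ring plane, leaving one electron in the p orbital; the sulfur donates one lone pair from its p orbital — every position has a p orbital, so the cyclic π system is continuous.
π-electron count: 2 × 2 = 4 from the double-bond units + 2 from the S atom = 6.
6 = 4(1) + 2, which satisfies Hückel's 4n+2 rule.

Aromatic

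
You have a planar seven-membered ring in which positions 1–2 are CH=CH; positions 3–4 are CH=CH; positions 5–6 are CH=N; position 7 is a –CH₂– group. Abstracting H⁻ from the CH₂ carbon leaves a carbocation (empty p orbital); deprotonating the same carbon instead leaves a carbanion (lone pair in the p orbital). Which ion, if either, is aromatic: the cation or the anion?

Both ions have a continuous loop of p orbitals — each ring atom is sp².
Cation: 3 × 2 + 0 = 6 π electrons → 4(1)+2, aromatic.
Anion: 3 × 2 + 2 = 8 π electrons → 4(2), antiaromatic.

The cation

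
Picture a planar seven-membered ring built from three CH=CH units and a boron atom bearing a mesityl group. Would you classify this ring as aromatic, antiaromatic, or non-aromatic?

Aromatic

All ring atoms are sp² and supply a p orbital to the ring (the double-bond atoms are sp², each contributing one p electron; the boron has an empty p orbital); the conjugation is uninterrupted.
Tallying contributions gives 3 × 2 = 6 from the double-bond units + 0 from the B(mesityl) atom = 6.
That gives a 4n+2 count (6, n = 1).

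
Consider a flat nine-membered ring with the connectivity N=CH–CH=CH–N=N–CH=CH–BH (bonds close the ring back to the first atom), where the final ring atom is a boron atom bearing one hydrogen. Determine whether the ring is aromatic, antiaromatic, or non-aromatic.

All ring atoms are sp² and supply a p orbital to the ring (every atom in a ring double bond is sp² and brings one electron to the p orbital; each sp² =N– keeps its lone pair in-plane and puts one electron into the π system; the boron has an empty p orbital); the conjugation is uninterrupted.
Tallying contributions gives 4 × 2 = 8 from the double-bond units + 0 from the BH atom = 8.
With 8 = 4·2 π electrons, Hückel's rule classifies the planar ring as antiaromatic.

Antiaromatic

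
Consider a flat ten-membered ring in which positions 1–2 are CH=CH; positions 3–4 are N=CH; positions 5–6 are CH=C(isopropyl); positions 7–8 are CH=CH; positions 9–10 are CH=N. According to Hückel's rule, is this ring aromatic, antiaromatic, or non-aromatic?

All ring atoms are sp² and supply a p orbital to the ring (the double-bond atoms are sp², each contributing one p electron; each sp² =N– keeps its lone pair in-plane and puts one electron into the π system); the conjugation is uninterrupted.
π-electron count: 5 × 2 = 10 from the 5 double-bond units.
That gives a 4n+2 count (10, n = 2).

Aromatic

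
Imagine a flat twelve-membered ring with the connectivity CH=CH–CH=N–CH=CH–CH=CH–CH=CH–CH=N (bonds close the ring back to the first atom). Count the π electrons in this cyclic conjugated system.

All ring atoms are sp² and supply a p orbital to the ring (every atom in a ring double bond is sp² and brings one electron to the p orbital; each =N– nitrogen is pyridine-type (lone pair in the sp² plane, one electron in the p orbital)); the conjugation is uninterrupted.
Counting π electrons: 6 × 2 = 12 from the 6 double-bond units.

12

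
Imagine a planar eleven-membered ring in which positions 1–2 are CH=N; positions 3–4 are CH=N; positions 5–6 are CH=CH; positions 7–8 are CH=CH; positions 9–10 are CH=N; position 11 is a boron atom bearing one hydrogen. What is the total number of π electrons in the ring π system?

Every ring atom contributes a p orbital perpendicular to the ring (every atom in a ring double bond is sp² and brings one electron to the p orbital; the doubly-bonded nitrogens are pyridine-type — their lone pairs lie in the ring plane, leaving one electron in the p orbital; the boron has an empty p orbital), so the π system is cyclic and fully conjugated.
Tallying contributions gives 5 × 2 = 10 from the double-bond units + 0 from the BH atom = 10.

10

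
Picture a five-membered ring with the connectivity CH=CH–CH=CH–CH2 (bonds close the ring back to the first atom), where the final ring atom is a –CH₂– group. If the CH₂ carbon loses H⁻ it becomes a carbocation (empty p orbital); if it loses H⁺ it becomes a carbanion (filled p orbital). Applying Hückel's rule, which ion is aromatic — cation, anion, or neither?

The anion

In both ions every ring atom is sp² and contributes a p orbital, so both rings are fully conjugated.
Cation: 2 × 2 + 0 = 4 π electrons → 4(1), antiaromatic.
Anion: 2 × 2 + 2 = 6 π electrons → 4(1)+2, aromatic.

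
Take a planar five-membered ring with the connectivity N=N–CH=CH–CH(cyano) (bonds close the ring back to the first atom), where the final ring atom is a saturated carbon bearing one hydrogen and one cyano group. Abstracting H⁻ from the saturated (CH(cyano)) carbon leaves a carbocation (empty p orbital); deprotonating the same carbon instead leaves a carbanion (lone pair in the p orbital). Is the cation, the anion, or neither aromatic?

Once that carbon is sp², every ring atom has a p orbital and both ions are fully conjugated.
Cation: 2 × 2 + 0 = 4 π electrons → 4(1), antiaromatic.
Anion: 2 × 2 + 2 = 6 π electrons → 4(1)+2, aromatic.

The anion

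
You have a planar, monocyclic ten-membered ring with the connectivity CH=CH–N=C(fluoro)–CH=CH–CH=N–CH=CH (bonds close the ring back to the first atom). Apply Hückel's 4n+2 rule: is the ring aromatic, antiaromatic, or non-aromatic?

All ring atoms are sp² and supply a p orbital to the ring (each doubly-bonded ring atom is sp² with one p-orbital electron; the doubly-bonded nitrogens are pyridine-type — their lone pairs lie in the ring plane, leaving one electron in the p orbital); the conjugation is uninterrupted.
Adding the contributions, 5 × 2 = 10 from the 5 double-bond units.
10 = 4(2) + 2, which satisfies Hückel's 4n+2 rule.

Aromatic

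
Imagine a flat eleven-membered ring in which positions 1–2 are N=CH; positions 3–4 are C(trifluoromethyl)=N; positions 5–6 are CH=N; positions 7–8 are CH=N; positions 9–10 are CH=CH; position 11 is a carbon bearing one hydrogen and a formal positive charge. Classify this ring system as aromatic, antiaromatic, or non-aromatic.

All ring atoms are sp² and supply a p orbital to the ring (every atom in a ring double bond is sp² and brings one electron to the p orbital; each sp² =N– keeps its lone pair in-plane and puts one electron into the π system; the carbocation has an empty p orbital); the conjugation is uninterrupted.
Adding the contributions, 5 × 2 = 10 from the double-bond units + 0 from the CH(+) atom = 10.
Since 10 = 4·2 + 2, the ring meets the 4n+2 criterion.

Aromatic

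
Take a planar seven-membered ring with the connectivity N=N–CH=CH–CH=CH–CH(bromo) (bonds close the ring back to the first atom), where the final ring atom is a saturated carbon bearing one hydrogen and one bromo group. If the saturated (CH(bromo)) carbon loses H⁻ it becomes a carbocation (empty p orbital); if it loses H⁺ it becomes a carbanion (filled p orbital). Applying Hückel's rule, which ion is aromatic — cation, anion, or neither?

Once that carbon is sp², every ring atom has a p orbital and both ions are fully conjugated.
Cation: 3 × 2 + 0 = 6 π electrons → 4(1)+2, aromatic.
Anion: 3 × 2 + 2 = 8 π electrons → 4(2), antiaromatic.

The cation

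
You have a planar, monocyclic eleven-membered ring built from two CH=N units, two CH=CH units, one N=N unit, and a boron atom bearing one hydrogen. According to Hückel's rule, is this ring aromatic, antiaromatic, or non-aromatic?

Aromatic

All ring atoms are sp² and supply a p orbital to the ring (every atom in a ring double bond is sp² and brings one electron to the p orbital; the doubly-bonded nitrogens are pyridine-type — their lone pairs lie in the ring plane, leaving one electron in the p orbital; the boron has an empty p orbital); the conjugation is uninterrupted.
π-electron count: 5 × 2 = 10 from the double-bond units + 0 from the BH atom = 10.
10 = 4(2) + 2, which satisfies Hückel's 4n+2 rule.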